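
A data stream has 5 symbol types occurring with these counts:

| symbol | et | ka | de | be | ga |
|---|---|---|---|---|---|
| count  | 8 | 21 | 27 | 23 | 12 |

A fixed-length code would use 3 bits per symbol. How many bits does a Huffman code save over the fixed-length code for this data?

71

Fixed-length: 3 bits × 91 symbols = 273 bits.
Huffman merges:
merge et(8) and ga(12): 20
merge 20 and ka(21): 41
merge be(23) and de(27): 50
merge 41 and 50: 91
Huffman total = 20 + 41 + 50 + 91 = 202 bits.
Saving = 273 − 202 = 71 bits.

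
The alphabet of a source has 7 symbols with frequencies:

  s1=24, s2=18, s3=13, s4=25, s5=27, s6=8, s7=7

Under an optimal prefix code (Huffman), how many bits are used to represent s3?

Repeatedly merge the two smallest:
merge s7(7) and s6(8): 15
merge s3(13) and 15: 28
merge s2(18) and s1(24): 42
merge s4(25) and s5(27): 52
merge 28 and 42: 70
merge 52 and 70: 122
s3's leaf is at depth 3, giving a 3-bit codeword.

3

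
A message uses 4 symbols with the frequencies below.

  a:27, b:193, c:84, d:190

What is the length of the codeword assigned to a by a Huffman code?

Build the tree from the bottom:
merge a(27) and c(84): 111
merge 111 and d(190): 301
merge b(193) and 301: 494
a's leaf is at depth 3, giving a 3-bit codeword.

3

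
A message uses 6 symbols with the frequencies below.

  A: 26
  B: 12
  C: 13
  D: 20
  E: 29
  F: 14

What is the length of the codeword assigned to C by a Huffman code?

Huffman merges, smallest pair first:
merge B(12) and C(13): 25
merge F(14) and D(20): 34
merge 25 and A(26): 51
merge E(29) and 34: 63
merge 51 and 63: 114
C's leaf is at depth 3, giving a 3-bit codeword.

3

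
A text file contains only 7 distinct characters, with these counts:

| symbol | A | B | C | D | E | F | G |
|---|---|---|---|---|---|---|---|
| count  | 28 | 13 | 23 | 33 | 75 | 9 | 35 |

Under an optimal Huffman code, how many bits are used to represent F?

Build the tree from the bottom:
F(9) + B(13) → 22
22 + C(23) → 45
A(28) + D(33) → 61
G(35) + 45 → 80
61 + E(75) → 136
80 + 136 → 216
F's leaf is at depth 4, giving a 4-bit codeword.

4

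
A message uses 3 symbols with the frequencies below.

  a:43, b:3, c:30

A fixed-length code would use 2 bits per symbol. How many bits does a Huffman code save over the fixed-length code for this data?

43

Fixed-length: 2 bits × 76 symbols = 152 bits.
Huffman merges:
merge b(3) and c(30): 33
merge 33 and a(43): 76
Huffman total = 33 + 76 = 109 bits.
Saving = 152 − 109 = 43 bits.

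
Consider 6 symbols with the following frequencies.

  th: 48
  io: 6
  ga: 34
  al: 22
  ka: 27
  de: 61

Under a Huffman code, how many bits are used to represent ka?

3

Repeatedly merge the two smallest:
combine io(6), al(22) → 28
combine ka(27), 28 → 55
combine ga(34), th(48) → 82
combine 55, de(61) → 116
combine 82, 116 → 198
The subtree containing ka is merged 3 times, so code length = 3.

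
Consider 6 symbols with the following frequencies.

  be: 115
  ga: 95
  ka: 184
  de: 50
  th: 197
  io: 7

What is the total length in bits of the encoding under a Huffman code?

1505

Merge the two smallest weights repeatedly:
combine io(7), de(50) → 57
combine 57, ga(95) → 152
combine be(115), 152 → 267
combine ka(184), th(197) → 381
combine 267, 381 → 648
The encoded length is the sum of every internal node's weight: 57 + 152 + 267 + 381 + 648 = 1505 bits.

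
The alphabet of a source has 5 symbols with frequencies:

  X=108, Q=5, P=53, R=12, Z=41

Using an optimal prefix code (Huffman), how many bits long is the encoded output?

405

Greedily combine the two least-frequent nodes:
Q(5) + R(12) → 17
17 + Z(41) → 58
P(53) + 58 → 111
X(108) + 111 → 219
Each symbol's bit-cost is frequency × depth; summing gives 405 bits (equivalently 17 + 58 + 111 + 219).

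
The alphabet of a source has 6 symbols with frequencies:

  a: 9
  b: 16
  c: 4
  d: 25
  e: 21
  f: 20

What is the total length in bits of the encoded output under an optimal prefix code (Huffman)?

Merge the two smallest weights repeatedly:
combine c(4), a(9) → 13
combine 13, b(16) → 29
combine f(20), e(21) → 41
combine d(25), 29 → 54
combine 41, 54 → 95
Total encoded bits = sum of merged weights = 13 + 29 + 41 + 54 + 95 = 232.

232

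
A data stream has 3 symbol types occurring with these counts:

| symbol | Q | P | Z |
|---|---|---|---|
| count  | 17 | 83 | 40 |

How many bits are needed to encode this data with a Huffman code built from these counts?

197

Greedily combine the two least-frequent nodes:
Q(17) + Z(40) → 57
57 + P(83) → 140
Each symbol's bit-cost is frequency × depth; summing gives 197 bits (equivalently 57 + 140).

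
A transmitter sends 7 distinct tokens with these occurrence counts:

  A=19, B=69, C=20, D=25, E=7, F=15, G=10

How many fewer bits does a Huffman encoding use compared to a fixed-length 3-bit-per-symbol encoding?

89

Fixed-length: 3 bits × 165 symbols = 495 bits.
Huffman merges:
E(7) + G(10) → 17
F(15) + 17 → 32
A(19) + C(20) → 39
D(25) + 32 → 57
39 + 57 → 96
B(69) + 96 → 165
Huffman total = 17 + 32 + 39 + 57 + 96 + 165 = 406 bits.
Saving = 495 − 406 = 89 bits.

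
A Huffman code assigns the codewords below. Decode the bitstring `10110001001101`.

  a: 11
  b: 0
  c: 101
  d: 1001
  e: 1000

Read left to right; each codeword is recognised as soon as it completes (prefix code):
  101→c | 1000→e | 1001→d | 101→c
Decoded message: cedc

cedc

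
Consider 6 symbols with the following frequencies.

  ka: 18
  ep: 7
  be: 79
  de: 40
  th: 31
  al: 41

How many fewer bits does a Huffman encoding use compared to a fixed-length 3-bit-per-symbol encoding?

Fixed-length: 3 bits × 216 symbols = 648 bits.
Huffman merges:
combine ep(7), ka(18) → 25
combine 25, th(31) → 56
combine de(40), al(41) → 81
combine 56, be(79) → 135
combine 81, 135 → 216
Huffman total = 25 + 56 + 81 + 135 + 216 = 513 bits.
Saving = 648 − 513 = 135 bits.

135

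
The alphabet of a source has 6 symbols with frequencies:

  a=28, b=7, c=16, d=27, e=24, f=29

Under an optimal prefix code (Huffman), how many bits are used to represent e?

Huffman merges, smallest pair first:
merge b(7) and c(16): 23
merge 23 and e(24): 47
merge d(27) and a(28): 55
merge f(29) and 47: 76
merge 55 and 76: 131
e sits 3 levels below the root, so its codeword is 3 bits.

3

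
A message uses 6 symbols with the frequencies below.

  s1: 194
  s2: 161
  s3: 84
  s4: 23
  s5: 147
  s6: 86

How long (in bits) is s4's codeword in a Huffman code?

Repeatedly merge the two smallest:
merge s4(23) and s3(84): 107
merge s6(86) and 107: 193
merge s5(147) and s2(161): 308
merge 193 and s1(194): 387
merge 308 and 387: 695
The subtree containing s4 is merged 4 times, so code length = 4.

4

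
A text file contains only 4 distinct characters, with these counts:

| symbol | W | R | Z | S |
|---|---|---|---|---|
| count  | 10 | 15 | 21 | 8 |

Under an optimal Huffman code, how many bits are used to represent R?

2

Huffman merges, smallest pair first:
combine S(8), W(10) → 18
combine R(15), 18 → 33
combine Z(21), 33 → 54
R's leaf is at depth 2, giving a 2-bit codeword.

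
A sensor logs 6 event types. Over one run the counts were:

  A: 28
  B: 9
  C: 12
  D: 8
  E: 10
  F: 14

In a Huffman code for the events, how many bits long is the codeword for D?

3

Build the tree from the bottom:
D(8) + B(9) → 17
E(10) + C(12) → 22
F(14) + 17 → 31
22 + A(28) → 50
31 + 50 → 81
D sits 3 levels below the root, so its codeword is 3 bits.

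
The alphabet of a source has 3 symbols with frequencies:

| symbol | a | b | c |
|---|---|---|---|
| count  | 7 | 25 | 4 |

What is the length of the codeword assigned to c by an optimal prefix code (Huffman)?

Huffman merges, smallest pair first:
combine c(4), a(7) → 11
combine 11, b(25) → 36
c's leaf is at depth 2, giving a 2-bit codeword.

2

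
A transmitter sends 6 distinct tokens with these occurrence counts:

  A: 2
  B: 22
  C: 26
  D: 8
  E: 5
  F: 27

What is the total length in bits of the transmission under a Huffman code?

Greedily combine the two least-frequent nodes:
merge A(2) and E(5): 7
merge 7 and D(8): 15
merge 15 and B(22): 37
merge C(26) and F(27): 53
merge 37 and 53: 90
The encoded length is the sum of every internal node's weight: 7 + 15 + 37 + 53 + 90 = 202 bits.

202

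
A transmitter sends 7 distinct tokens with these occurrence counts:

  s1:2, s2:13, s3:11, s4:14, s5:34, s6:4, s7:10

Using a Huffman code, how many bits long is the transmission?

Build the Huffman tree bottom-up:
combine s1(2), s6(4) → 6
combine 6, s7(10) → 16
combine s3(11), s2(13) → 24
combine s4(14), 16 → 30
combine 24, 30 → 54
combine s5(34), 54 → 88
Total encoded bits = sum of merged weights = 6 + 16 + 24 + 30 + 54 + 88 = 218.

218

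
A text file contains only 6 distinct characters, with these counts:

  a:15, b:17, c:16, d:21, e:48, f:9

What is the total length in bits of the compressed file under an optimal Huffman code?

Greedily combine the two least-frequent nodes:
combine f(9), a(15) → 24
combine c(16), b(17) → 33
combine d(21), 24 → 45
combine 33, 45 → 78
combine e(48), 78 → 126
Total encoded bits = sum of merged weights = 24 + 33 + 45 + 78 + 126 = 306.

306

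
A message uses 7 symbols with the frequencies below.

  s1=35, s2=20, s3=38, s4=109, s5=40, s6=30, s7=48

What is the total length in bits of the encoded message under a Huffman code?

851

Greedily combine the two least-frequent nodes:
combine s2(20), s6(30) → 50
combine s1(35), s3(38) → 73
combine s5(40), s7(48) → 88
combine 50, 73 → 123
combine 88, s4(109) → 197
combine 123, 197 → 320
The encoded length is the sum of every internal node's weight: 50 + 73 + 88 + 123 + 197 + 320 = 851 bits.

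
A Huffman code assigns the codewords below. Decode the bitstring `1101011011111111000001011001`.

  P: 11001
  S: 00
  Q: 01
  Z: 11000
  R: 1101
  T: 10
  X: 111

Read left to right; each codeword is recognised as soon as it completes (prefix code):
  1101→R | 01→Q | 10→T | 111→X | 111→X | 11000→Z | 00→S | 10→T | 11001→P
Decoded message: RQTXXZSTP

RQTXXZSTP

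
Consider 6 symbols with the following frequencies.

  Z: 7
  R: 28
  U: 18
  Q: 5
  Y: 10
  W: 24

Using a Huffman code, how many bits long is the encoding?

218

Merge the two smallest weights repeatedly:
merge Q(5) and Z(7): 12
merge Y(10) and 12: 22
merge U(18) and 22: 40
merge W(24) and R(28): 52
merge 40 and 52: 92
Each symbol's bit-cost is frequency × depth; summing gives 218 bits (equivalently 12 + 22 + 40 + 52 + 92).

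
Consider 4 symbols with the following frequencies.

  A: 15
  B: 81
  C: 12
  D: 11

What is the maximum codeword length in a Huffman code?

3

Merge the two lowest-weight nodes at each step:
merge D(11) and C(12): 23
merge A(15) and 23: 38
merge 38 and B(81): 119
Maximum depth reached is 3.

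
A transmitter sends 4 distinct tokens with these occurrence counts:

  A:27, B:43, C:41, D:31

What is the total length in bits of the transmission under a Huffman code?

Merge the two smallest weights repeatedly:
A(27) + D(31) → 58
C(41) + B(43) → 84
58 + 84 → 142
The encoded length is the sum of every internal node's weight: 58 + 84 + 142 = 284 bits.

284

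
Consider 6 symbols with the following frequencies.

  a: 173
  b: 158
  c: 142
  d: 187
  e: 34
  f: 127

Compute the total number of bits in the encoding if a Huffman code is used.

Merge the two smallest weights repeatedly:
combine e(34), f(127) → 161
combine c(142), b(158) → 300
combine 161, a(173) → 334
combine d(187), 300 → 487
combine 334, 487 → 821
Total encoded bits = sum of merged weights = 161 + 300 + 334 + 487 + 821 = 2103.

2103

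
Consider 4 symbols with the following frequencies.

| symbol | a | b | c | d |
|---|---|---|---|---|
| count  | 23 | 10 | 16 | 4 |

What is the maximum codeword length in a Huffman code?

3

Merge the two lowest-weight nodes at each step:
d(4) + b(10) → 14
14 + c(16) → 30
a(23) + 30 → 53
Maximum depth reached is 3.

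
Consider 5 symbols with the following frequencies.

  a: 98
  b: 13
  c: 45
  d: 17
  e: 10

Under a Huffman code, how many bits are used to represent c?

2

Build the tree from the bottom:
merge e(10) and b(13): 23
merge d(17) and 23: 40
merge 40 and c(45): 85
merge 85 and a(98): 183
c sits 2 levels below the root, so its codeword is 2 bits.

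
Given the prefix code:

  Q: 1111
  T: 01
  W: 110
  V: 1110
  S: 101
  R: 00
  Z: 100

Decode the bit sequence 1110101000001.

VSRRT

Read left to right; each codeword is recognised as soon as it completes (prefix code):
  1110→V | 101→S | 00→R | 00→R | 01→T
Decoded message: VSRRT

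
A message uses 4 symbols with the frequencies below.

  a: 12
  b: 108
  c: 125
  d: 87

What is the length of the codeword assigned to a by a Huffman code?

Build the tree from the bottom:
a(12) + d(87) → 99
99 + b(108) → 207
c(125) + 207 → 332
The subtree containing a is merged 3 times, so code length = 3.

3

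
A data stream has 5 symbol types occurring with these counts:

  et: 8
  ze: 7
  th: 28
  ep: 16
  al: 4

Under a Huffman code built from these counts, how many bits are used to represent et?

3

Repeatedly merge the two smallest:
merge al(4) and ze(7): 11
merge et(8) and 11: 19
merge ep(16) and 19: 35
merge th(28) and 35: 63
et sits 3 levels below the root, so its codeword is 3 bits.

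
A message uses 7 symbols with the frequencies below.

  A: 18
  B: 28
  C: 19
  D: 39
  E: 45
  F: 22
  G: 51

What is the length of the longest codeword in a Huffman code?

4

Merge the two lowest-weight nodes at each step:
A(18) + C(19) → 37
F(22) + B(28) → 50
37 + D(39) → 76
E(45) + 50 → 95
G(51) + 76 → 127
95 + 127 → 222
The first pair merged (A, C) ends up deepest, at depth 4.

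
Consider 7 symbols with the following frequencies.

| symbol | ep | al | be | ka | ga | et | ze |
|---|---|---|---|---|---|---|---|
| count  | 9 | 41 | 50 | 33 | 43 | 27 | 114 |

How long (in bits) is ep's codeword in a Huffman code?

Huffman merges, smallest pair first:
merge ep(9) and et(27): 36
merge ka(33) and 36: 69
merge al(41) and ga(43): 84
merge be(50) and 69: 119
merge 84 and ze(114): 198
merge 119 and 198: 317
ep sits 4 levels below the root, so its codeword is 4 bits.

4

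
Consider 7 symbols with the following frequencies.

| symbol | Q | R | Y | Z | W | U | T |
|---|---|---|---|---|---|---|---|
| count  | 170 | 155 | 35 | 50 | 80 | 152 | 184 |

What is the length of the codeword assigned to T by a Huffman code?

Huffman merges, smallest pair first:
merge Y(35) and Z(50): 85
merge W(80) and 85: 165
merge U(152) and R(155): 307
merge 165 and Q(170): 335
merge T(184) and 307: 491
merge 335 and 491: 826
T sits 2 levels below the root, so its codeword is 2 bits.

2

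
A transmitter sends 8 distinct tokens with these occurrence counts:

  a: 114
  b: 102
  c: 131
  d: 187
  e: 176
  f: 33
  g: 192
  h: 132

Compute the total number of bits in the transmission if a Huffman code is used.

3144

Merge the two smallest weights repeatedly:
merge f(33) and b(102): 135
merge a(114) and c(131): 245
merge h(132) and 135: 267
merge e(176) and d(187): 363
merge g(192) and 245: 437
merge 267 and 363: 630
merge 437 and 630: 1067
Total encoded bits = sum of merged weights = 135 + 245 + 267 + 363 + 437 + 630 + 1067 = 3144.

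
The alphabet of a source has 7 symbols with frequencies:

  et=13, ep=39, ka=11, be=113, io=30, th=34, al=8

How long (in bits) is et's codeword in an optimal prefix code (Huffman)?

4

Repeatedly merge the two smallest:
combine al(8), ka(11) → 19
combine et(13), 19 → 32
combine io(30), 32 → 62
combine th(34), ep(39) → 73
combine 62, 73 → 135
combine be(113), 135 → 248
et's leaf is at depth 4, giving a 4-bit codeword.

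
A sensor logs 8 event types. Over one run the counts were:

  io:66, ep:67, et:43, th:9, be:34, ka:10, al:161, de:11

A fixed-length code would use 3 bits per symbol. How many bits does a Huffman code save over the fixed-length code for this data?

Fixed-length: 3 bits × 401 symbols = 1203 bits.
Huffman merges:
th(9) + ka(10) → 19
de(11) + 19 → 30
30 + be(34) → 64
et(43) + 64 → 107
io(66) + ep(67) → 133
107 + 133 → 240
al(161) + 240 → 401
Huffman total = 19 + 30 + 64 + 107 + 133 + 240 + 401 = 994 bits.
Saving = 1203 − 994 = 209 bits.

209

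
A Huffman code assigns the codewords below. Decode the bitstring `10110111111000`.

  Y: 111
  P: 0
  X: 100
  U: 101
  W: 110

Read left to right; each codeword is recognised as soon as it completes (prefix code):
  101→U | 101→U | 111→Y | 110→W | 0→P | 0→P
Decoded message: UUYWPP

UUYWPP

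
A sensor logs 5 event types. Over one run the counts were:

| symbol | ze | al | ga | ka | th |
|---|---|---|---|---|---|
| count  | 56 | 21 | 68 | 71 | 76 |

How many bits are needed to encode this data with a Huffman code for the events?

661

Merge the two smallest weights repeatedly:
al(21) + ze(56) → 77
ga(68) + ka(71) → 139
th(76) + 77 → 153
139 + 153 → 292
Total encoded bits = sum of merged weights = 77 + 139 + 153 + 292 = 661.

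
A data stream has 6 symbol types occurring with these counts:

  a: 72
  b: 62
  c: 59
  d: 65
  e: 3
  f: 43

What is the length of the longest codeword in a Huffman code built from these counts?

Merge the two lowest-weight nodes at each step:
combine e(3), f(43) → 46
combine 46, c(59) → 105
combine b(62), d(65) → 127
combine a(72), 105 → 177
combine 127, 177 → 304
The first pair merged (e, f) ends up deepest, at depth 4.

4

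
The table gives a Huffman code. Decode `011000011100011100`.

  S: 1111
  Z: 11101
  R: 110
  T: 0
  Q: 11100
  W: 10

Read left to right; each codeword is recognised as soon as it completes (prefix code):
  0→T | 110→R | 0→T | 0→T | 0→T | 11100→Q | 0→T | 11100→Q
Decoded message: TRTTTQTQ

TRTTTQTQ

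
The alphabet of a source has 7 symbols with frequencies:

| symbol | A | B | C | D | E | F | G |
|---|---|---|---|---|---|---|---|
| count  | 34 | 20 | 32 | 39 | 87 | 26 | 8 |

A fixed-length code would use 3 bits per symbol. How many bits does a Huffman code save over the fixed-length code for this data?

98

Fixed-length: 3 bits × 246 symbols = 738 bits.
Huffman merges:
G(8) + B(20) → 28
F(26) + 28 → 54
C(32) + A(34) → 66
D(39) + 54 → 93
66 + E(87) → 153
93 + 153 → 246
Huffman total = 28 + 54 + 66 + 93 + 153 + 246 = 640 bits.
Saving = 738 − 640 = 98 bits.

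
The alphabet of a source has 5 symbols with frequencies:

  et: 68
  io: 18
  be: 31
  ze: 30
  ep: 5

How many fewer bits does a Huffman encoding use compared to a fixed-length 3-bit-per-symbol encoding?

Fixed-length: 3 bits × 152 symbols = 456 bits.
Huffman merges:
ep(5) + io(18) → 23
23 + ze(30) → 53
be(31) + 53 → 84
et(68) + 84 → 152
Huffman total = 23 + 53 + 84 + 152 = 312 bits.
Saving = 456 − 312 = 144 bits.

144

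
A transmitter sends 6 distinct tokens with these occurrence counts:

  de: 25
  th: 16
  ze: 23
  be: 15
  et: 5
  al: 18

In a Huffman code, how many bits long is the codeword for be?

Build the tree from the bottom:
et(5) + be(15) → 20
th(16) + al(18) → 34
20 + ze(23) → 43
de(25) + 34 → 59
43 + 59 → 102
be sits 3 levels below the root, so its codeword is 3 bits.

3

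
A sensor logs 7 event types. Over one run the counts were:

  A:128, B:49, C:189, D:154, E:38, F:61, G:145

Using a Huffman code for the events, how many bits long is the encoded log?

Merge the two smallest weights repeatedly:
E(38) + B(49) → 87
F(61) + 87 → 148
A(128) + G(145) → 273
148 + D(154) → 302
C(189) + 273 → 462
302 + 462 → 764
Total encoded bits = sum of merged weights = 87 + 148 + 273 + 302 + 462 + 764 = 2036.

2036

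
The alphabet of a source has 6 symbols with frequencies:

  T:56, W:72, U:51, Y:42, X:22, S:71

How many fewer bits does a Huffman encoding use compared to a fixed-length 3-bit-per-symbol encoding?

143

Fixed-length: 3 bits × 314 symbols = 942 bits.
Huffman merges:
merge X(22) and Y(42): 64
merge U(51) and T(56): 107
merge 64 and S(71): 135
merge W(72) and 107: 179
merge 135 and 179: 314
Huffman total = 64 + 107 + 135 + 179 + 314 = 799 bits.
Saving = 942 − 799 = 143 bits.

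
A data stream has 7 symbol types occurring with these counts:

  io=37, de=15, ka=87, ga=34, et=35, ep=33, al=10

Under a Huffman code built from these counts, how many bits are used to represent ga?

3

Build the tree from the bottom:
merge al(10) and de(15): 25
merge 25 and ep(33): 58
merge ga(34) and et(35): 69
merge io(37) and 58: 95
merge 69 and ka(87): 156
merge 95 and 156: 251
ga sits 3 levels below the root, so its codeword is 3 bits.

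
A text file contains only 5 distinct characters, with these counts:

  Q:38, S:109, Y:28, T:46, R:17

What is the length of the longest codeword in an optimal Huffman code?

4

Merge the two lowest-weight nodes at each step:
combine R(17), Y(28) → 45
combine Q(38), 45 → 83
combine T(46), 83 → 129
combine S(109), 129 → 238
The first pair merged (R, Y) ends up deepest, at depth 4.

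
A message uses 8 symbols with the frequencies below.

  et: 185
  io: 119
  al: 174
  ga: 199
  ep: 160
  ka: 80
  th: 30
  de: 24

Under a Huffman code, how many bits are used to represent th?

Build the tree from the bottom:
combine de(24), th(30) → 54
combine 54, ka(80) → 134
combine io(119), 134 → 253
combine ep(160), al(174) → 334
combine et(185), ga(199) → 384
combine 253, 334 → 587
combine 384, 587 → 971
The subtree containing th is merged 5 times, so code length = 5.

5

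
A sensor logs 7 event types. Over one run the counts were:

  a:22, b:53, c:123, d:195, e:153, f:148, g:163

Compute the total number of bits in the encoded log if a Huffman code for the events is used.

2288

Build the Huffman tree bottom-up:
combine a(22), b(53) → 75
combine 75, c(123) → 198
combine f(148), e(153) → 301
combine g(163), d(195) → 358
combine 198, 301 → 499
combine 358, 499 → 857
The encoded length is the sum of every internal node's weight: 75 + 198 + 301 + 358 + 499 + 857 = 2288 bits.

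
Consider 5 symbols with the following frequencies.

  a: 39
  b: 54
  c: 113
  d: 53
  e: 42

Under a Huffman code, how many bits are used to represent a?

Huffman merges, smallest pair first:
a(39) + e(42) → 81
d(53) + b(54) → 107
81 + 107 → 188
c(113) + 188 → 301
a sits 3 levels below the root, so its codeword is 3 bits.

3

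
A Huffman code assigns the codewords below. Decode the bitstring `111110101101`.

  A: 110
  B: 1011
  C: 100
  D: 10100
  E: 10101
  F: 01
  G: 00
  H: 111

HABF

Read left to right; each codeword is recognised as soon as it completes (prefix code):
  111→H | 110→A | 1011→B | 01→F
Decoded message: HABF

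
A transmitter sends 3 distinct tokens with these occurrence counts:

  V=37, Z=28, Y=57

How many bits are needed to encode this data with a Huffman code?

187

Build the Huffman tree bottom-up:
Z(28) + V(37) → 65
Y(57) + 65 → 122
Total encoded bits = sum of merged weights = 65 + 122 = 187.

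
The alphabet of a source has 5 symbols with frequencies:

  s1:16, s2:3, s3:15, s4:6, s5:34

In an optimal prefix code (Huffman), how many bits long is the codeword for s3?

3

Build the tree from the bottom:
merge s2(3) and s4(6): 9
merge 9 and s3(15): 24
merge s1(16) and 24: 40
merge s5(34) and 40: 74
s3 sits 3 levels below the root, so its codeword is 3 bits.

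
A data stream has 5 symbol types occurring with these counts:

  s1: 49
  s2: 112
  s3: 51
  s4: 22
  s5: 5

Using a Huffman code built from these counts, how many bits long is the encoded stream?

Greedily combine the two least-frequent nodes:
merge s5(5) and s4(22): 27
merge 27 and s1(49): 76
merge s3(51) and 76: 127
merge s2(112) and 127: 239
Each symbol's bit-cost is frequency × depth; summing gives 469 bits (equivalently 27 + 76 + 127 + 239).

469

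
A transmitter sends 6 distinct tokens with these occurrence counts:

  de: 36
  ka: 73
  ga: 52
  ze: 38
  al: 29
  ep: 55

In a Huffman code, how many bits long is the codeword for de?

3

Huffman merges, smallest pair first:
al(29) + de(36) → 65
ze(38) + ga(52) → 90
ep(55) + 65 → 120
ka(73) + 90 → 163
120 + 163 → 283
de sits 3 levels below the root, so its codeword is 3 bits.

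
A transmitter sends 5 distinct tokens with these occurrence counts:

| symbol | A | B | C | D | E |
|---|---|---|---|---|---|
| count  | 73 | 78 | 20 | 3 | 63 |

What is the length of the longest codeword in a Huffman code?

Merge the two lowest-weight nodes at each step:
combine D(3), C(20) → 23
combine 23, E(63) → 86
combine A(73), B(78) → 151
combine 86, 151 → 237
Maximum depth reached is 3.

3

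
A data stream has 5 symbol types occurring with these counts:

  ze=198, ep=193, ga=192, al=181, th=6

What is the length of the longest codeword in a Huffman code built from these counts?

3

Merge the two lowest-weight nodes at each step:
merge th(6) and al(181): 187
merge 187 and ga(192): 379
merge ep(193) and ze(198): 391
merge 379 and 391: 770
Maximum depth reached is 3.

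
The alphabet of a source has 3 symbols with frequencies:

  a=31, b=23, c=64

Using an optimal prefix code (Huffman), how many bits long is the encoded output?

172

Merge the two smallest weights repeatedly:
combine b(23), a(31) → 54
combine 54, c(64) → 118
The encoded length is the sum of every internal node's weight: 54 + 118 = 172 bits.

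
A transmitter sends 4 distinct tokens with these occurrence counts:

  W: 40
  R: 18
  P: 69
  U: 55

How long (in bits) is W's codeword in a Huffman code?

Build the tree from the bottom:
merge R(18) and W(40): 58
merge U(55) and 58: 113
merge P(69) and 113: 182
W's leaf is at depth 3, giving a 3-bit codeword.

3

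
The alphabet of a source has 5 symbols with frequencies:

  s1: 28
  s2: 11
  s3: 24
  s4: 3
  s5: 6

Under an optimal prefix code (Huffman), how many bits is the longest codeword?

Merge the two lowest-weight nodes at each step:
s4(3) + s5(6) → 9
9 + s2(11) → 20
20 + s3(24) → 44
s1(28) + 44 → 72
Maximum depth reached is 4.

4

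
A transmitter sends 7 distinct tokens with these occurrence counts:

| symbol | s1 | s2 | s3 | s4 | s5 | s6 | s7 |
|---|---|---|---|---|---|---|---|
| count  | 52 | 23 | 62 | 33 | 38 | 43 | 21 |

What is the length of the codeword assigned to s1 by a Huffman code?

Huffman merges, smallest pair first:
merge s7(21) and s2(23): 44
merge s4(33) and s5(38): 71
merge s6(43) and 44: 87
merge s1(52) and s3(62): 114
merge 71 and 87: 158
merge 114 and 158: 272
s1 sits 2 levels below the root, so its codeword is 2 bits.

2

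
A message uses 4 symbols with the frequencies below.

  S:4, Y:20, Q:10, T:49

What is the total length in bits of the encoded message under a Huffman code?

131

Greedily combine the two least-frequent nodes:
S(4) + Q(10) → 14
14 + Y(20) → 34
34 + T(49) → 83
Total encoded bits = sum of merged weights = 14 + 34 + 83 = 131.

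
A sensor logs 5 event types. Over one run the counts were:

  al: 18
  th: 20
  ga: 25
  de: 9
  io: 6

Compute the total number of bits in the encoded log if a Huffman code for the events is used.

Greedily combine the two least-frequent nodes:
combine io(6), de(9) → 15
combine 15, al(18) → 33
combine th(20), ga(25) → 45
combine 33, 45 → 78
Total encoded bits = sum of merged weights = 15 + 33 + 45 + 78 = 171.

171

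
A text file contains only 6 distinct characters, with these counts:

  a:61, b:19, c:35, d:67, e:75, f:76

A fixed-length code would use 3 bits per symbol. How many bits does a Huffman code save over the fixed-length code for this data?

164

Fixed-length: 3 bits × 333 symbols = 999 bits.
Huffman merges:
merge b(19) and c(35): 54
merge 54 and a(61): 115
merge d(67) and e(75): 142
merge f(76) and 115: 191
merge 142 and 191: 333
Huffman total = 54 + 115 + 142 + 191 + 333 = 835 bits.
Saving = 999 − 835 = 164 bits.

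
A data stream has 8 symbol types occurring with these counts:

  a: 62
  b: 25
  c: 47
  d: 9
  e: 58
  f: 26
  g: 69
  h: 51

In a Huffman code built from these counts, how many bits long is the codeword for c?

Repeatedly merge the two smallest:
merge d(9) and b(25): 34
merge f(26) and 34: 60
merge c(47) and h(51): 98
merge e(58) and 60: 118
merge a(62) and g(69): 131
merge 98 and 118: 216
merge 131 and 216: 347
c sits 3 levels below the root, so its codeword is 3 bits.

3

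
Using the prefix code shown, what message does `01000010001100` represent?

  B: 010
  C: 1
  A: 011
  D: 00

BDBDCCD

Read left to right; each codeword is recognised as soon as it completes (prefix code):
  010→B | 00→D | 010→B | 00→D | 1→C | 1→C | 00→D
Decoded message: BDBDCCD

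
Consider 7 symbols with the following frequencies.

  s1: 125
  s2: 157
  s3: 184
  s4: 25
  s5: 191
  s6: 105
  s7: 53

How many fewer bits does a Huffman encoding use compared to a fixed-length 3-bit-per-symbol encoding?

Fixed-length: 3 bits × 840 symbols = 2520 bits.
Huffman merges:
s4(25) + s7(53) → 78
78 + s6(105) → 183
s1(125) + s2(157) → 282
183 + s3(184) → 367
s5(191) + 282 → 473
367 + 473 → 840
Huffman total = 78 + 183 + 282 + 367 + 473 + 840 = 2223 bits.
Saving = 2520 − 2223 = 297 bits.

297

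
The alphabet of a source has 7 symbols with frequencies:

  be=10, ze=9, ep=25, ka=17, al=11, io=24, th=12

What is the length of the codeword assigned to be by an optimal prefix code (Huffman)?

4

Repeatedly merge the two smallest:
ze(9) + be(10) → 19
al(11) + th(12) → 23
ka(17) + 19 → 36
23 + io(24) → 47
ep(25) + 36 → 61
47 + 61 → 108
be's leaf is at depth 4, giving a 4-bit codeword.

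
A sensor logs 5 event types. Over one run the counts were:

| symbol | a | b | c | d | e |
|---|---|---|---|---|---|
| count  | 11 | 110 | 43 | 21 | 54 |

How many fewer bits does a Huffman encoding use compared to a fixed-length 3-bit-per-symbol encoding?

Fixed-length: 3 bits × 239 symbols = 717 bits.
Huffman merges:
combine a(11), d(21) → 32
combine 32, c(43) → 75
combine e(54), 75 → 129
combine b(110), 129 → 239
Huffman total = 32 + 75 + 129 + 239 = 475 bits.
Saving = 717 − 475 = 242 bits.

242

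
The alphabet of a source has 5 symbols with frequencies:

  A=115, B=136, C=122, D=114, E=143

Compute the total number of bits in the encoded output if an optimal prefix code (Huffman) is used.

1489

Greedily combine the two least-frequent nodes:
merge D(114) and A(115): 229
merge C(122) and B(136): 258
merge E(143) and 229: 372
merge 258 and 372: 630
Total encoded bits = sum of merged weights = 229 + 258 + 372 + 630 = 1489.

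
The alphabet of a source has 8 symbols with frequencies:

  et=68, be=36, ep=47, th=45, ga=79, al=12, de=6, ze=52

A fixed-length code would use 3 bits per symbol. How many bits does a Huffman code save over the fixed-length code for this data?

75

Fixed-length: 3 bits × 345 symbols = 1035 bits.
Huffman merges:
de(6) + al(12) → 18
18 + be(36) → 54
th(45) + ep(47) → 92
ze(52) + 54 → 106
et(68) + ga(79) → 147
92 + 106 → 198
147 + 198 → 345
Huffman total = 18 + 54 + 92 + 106 + 147 + 198 + 345 = 960 bits.
Saving = 1035 − 960 = 75 bits.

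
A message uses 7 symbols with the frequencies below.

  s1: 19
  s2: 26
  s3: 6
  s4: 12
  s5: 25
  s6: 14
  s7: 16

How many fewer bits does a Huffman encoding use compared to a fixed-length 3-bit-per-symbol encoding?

Fixed-length: 3 bits × 118 symbols = 354 bits.
Huffman merges:
s3(6) + s4(12) → 18
s6(14) + s7(16) → 30
18 + s1(19) → 37
s5(25) + s2(26) → 51
30 + 37 → 67
51 + 67 → 118
Huffman total = 18 + 30 + 37 + 51 + 67 + 118 = 321 bits.
Saving = 354 − 321 = 33 bits.

33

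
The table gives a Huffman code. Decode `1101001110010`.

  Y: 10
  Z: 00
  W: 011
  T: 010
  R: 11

Read left to right; each codeword is recognised as soon as it completes (prefix code):
  11→R | 010→T | 011→W | 10→Y | 010→T
Decoded message: RTWYT

RTWYT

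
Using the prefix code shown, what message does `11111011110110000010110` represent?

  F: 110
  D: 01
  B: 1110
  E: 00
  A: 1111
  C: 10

Read left to right; each codeword is recognised as soon as it completes (prefix code):
  1111→A | 10→C | 1111→A | 01→D | 10→C | 00→E | 00→E | 10→C | 110→F
Decoded message: ACADCEECF

ACADCEECF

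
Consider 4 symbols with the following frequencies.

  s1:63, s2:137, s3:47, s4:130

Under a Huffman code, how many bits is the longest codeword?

Merge the two lowest-weight nodes at each step:
s3(47) + s1(63) → 110
110 + s4(130) → 240
s2(137) + 240 → 377
The first pair merged (s3, s1) ends up deepest, at depth 3.

3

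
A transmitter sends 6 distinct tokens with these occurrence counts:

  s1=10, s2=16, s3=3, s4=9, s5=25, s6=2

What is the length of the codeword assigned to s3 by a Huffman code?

Build the tree from the bottom:
merge s6(2) and s3(3): 5
merge 5 and s4(9): 14
merge s1(10) and 14: 24
merge s2(16) and 24: 40
merge s5(25) and 40: 65
The subtree containing s3 is merged 5 times, so code length = 5.

5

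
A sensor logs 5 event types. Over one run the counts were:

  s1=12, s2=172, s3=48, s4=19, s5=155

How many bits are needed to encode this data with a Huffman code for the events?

750

Build the Huffman tree bottom-up:
combine s1(12), s4(19) → 31
combine 31, s3(48) → 79
combine 79, s5(155) → 234
combine s2(172), 234 → 406
Total encoded bits = sum of merged weights = 31 + 79 + 234 + 406 = 750.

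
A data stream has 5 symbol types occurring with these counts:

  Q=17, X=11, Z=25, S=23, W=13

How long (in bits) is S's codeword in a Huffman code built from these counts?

2

Huffman merges, smallest pair first:
combine X(11), W(13) → 24
combine Q(17), S(23) → 40
combine 24, Z(25) → 49
combine 40, 49 → 89
S's leaf is at depth 2, giving a 2-bit codeword.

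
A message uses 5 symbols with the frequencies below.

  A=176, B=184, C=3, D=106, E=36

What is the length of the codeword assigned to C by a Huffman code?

4

Build the tree from the bottom:
C(3) + E(36) → 39
39 + D(106) → 145
145 + A(176) → 321
B(184) + 321 → 505
C's leaf is at depth 4, giving a 4-bit codeword.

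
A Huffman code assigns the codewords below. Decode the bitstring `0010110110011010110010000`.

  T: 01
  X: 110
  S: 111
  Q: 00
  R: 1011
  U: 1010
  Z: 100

QRTZXRQZQ

Read left to right; each codeword is recognised as soon as it completes (prefix code):
  00→Q | 1011→R | 01→T | 100→Z | 110→X | 1011→R | 00→Q | 100→Z | 00→Q
Decoded message: QRTZXRQZQ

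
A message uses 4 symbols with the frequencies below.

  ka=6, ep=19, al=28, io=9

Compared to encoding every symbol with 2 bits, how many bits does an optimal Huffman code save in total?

Fixed-length: 2 bits × 62 symbols = 124 bits.
Huffman merges:
merge ka(6) and io(9): 15
merge 15 and ep(19): 34
merge al(28) and 34: 62
Huffman total = 15 + 34 + 62 = 111 bits.
Saving = 124 − 111 = 13 bits.

13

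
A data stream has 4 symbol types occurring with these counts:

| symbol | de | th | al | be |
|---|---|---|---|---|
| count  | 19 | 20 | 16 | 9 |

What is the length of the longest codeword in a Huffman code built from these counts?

Merge the two lowest-weight nodes at each step:
merge be(9) and al(16): 25
merge de(19) and th(20): 39
merge 25 and 39: 64
The first pair merged (be, al) ends up deepest, at depth 2.

2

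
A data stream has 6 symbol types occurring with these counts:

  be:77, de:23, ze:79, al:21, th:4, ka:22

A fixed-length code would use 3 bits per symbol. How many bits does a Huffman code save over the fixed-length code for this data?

165

Fixed-length: 3 bits × 226 symbols = 678 bits.
Huffman merges:
merge th(4) and al(21): 25
merge ka(22) and de(23): 45
merge 25 and 45: 70
merge 70 and be(77): 147
merge ze(79) and 147: 226
Huffman total = 25 + 45 + 70 + 147 + 226 = 513 bits.
Saving = 678 − 513 = 165 bits.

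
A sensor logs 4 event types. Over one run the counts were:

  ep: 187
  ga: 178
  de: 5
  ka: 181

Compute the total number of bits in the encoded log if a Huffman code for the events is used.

Greedily combine the two least-frequent nodes:
combine de(5), ga(178) → 183
combine ka(181), 183 → 364
combine ep(187), 364 → 551
Each symbol's bit-cost is frequency × depth; summing gives 1098 bits (equivalently 183 + 364 + 551).

1098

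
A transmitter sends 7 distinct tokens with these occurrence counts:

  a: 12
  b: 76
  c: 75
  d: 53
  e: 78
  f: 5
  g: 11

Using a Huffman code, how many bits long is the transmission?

Merge the two smallest weights repeatedly:
f(5) + g(11) → 16
a(12) + 16 → 28
28 + d(53) → 81
c(75) + b(76) → 151
e(78) + 81 → 159
151 + 159 → 310
The encoded length is the sum of every internal node's weight: 16 + 28 + 81 + 151 + 159 + 310 = 745 bits.

745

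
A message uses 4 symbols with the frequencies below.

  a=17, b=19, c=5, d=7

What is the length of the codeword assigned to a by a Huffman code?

Huffman merges, smallest pair first:
merge c(5) and d(7): 12
merge 12 and a(17): 29
merge b(19) and 29: 48
a sits 2 levels below the root, so its codeword is 2 bits.

2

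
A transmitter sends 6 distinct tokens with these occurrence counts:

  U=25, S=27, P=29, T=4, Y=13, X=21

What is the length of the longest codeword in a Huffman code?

4

Merge the two lowest-weight nodes at each step:
merge T(4) and Y(13): 17
merge 17 and X(21): 38
merge U(25) and S(27): 52
merge P(29) and 38: 67
merge 52 and 67: 119
Maximum depth reached is 4.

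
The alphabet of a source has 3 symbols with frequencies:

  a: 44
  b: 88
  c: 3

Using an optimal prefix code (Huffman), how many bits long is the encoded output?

182

Build the Huffman tree bottom-up:
combine c(3), a(44) → 47
combine 47, b(88) → 135
Total encoded bits = sum of merged weights = 47 + 135 = 182.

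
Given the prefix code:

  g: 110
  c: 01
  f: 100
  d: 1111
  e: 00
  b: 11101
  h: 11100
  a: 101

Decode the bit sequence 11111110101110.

dbcg

Read left to right; each codeword is recognised as soon as it completes (prefix code):
  1111→d | 11101→b | 01→c | 110→g
Decoded message: dbcg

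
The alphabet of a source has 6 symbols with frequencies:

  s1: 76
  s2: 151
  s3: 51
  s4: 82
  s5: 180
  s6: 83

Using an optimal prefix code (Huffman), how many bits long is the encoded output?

Greedily combine the two least-frequent nodes:
merge s3(51) and s1(76): 127
merge s4(82) and s6(83): 165
merge 127 and s2(151): 278
merge 165 and s5(180): 345
merge 278 and 345: 623
Total encoded bits = sum of merged weights = 127 + 165 + 278 + 345 + 623 = 1538.

1538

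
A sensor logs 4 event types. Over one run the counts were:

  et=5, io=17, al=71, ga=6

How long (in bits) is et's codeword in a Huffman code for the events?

3

Repeatedly merge the two smallest:
merge et(5) and ga(6): 11
merge 11 and io(17): 28
merge 28 and al(71): 99
et's leaf is at depth 3, giving a 3-bit codeword.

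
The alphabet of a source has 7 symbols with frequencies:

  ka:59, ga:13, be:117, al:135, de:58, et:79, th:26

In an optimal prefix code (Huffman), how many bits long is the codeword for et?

Repeatedly merge the two smallest:
merge ga(13) and th(26): 39
merge 39 and de(58): 97
merge ka(59) and et(79): 138
merge 97 and be(117): 214
merge al(135) and 138: 273
merge 214 and 273: 487
et's leaf is at depth 3, giving a 3-bit codeword.

3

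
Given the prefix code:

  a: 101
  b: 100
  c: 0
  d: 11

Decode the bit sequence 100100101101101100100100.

Read left to right; each codeword is recognised as soon as it completes (prefix code):
  100→b | 100→b | 101→a | 101→a | 101→a | 100→b | 100→b | 100→b
Decoded message: bbaaabbb

bbaaabbb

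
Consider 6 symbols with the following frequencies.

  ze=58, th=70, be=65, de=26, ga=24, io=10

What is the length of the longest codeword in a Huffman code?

4

Merge the two lowest-weight nodes at each step:
combine io(10), ga(24) → 34
combine de(26), 34 → 60
combine ze(58), 60 → 118
combine be(65), th(70) → 135
combine 118, 135 → 253
The rarest symbols sit at the bottom; the longest codeword is 4 bits.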